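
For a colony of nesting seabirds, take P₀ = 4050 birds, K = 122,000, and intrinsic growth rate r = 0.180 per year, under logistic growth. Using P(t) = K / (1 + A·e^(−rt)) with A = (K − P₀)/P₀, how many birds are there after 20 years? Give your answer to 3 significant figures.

A = (122000 − 4050)/4050 = 29.12346
P(20) = 122000 / (1 + 29.12346·e^(−0.18·20)) = 122000 / (1 + 29.12346·0.027324)
= 122000 / 1.79576 ≈ 67937.76

≈ 67,900 birds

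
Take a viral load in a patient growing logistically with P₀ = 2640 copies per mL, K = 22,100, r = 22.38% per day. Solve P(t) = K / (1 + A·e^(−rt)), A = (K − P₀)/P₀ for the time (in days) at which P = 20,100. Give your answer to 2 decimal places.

t ≈ 19.24 days

A = (22100 − 2640)/2640 = 7.37121
20100 = 22100/(1 + 7.37121·e^(−0.2238t)) → 1 + 7.37121·e^(−0.2238t) = 1.0995
e^(−0.2238t) = 0.013499 → t = ln(74.08068)/0.2238 = 4.30515/0.2238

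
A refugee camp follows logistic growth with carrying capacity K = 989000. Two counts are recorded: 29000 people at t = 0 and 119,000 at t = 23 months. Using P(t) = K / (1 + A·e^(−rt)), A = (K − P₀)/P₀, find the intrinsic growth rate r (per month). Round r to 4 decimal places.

r ≈ 0.0657 per month

A = (989000 − 29000)/29000 = 33.10345
119000 = 989000/(1 + 33.10345·e^(−r·23)) → e^(−23r) = (8.31092 − 1)/33.10345 = 0.220851
r = −ln(0.220851)/23 = 1.51027/23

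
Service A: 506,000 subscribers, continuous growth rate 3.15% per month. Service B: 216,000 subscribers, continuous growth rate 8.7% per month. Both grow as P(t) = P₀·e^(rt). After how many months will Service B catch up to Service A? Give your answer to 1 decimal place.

t ≈ 15.3 months

506000·e^(0.0315t) = 216000·e^(0.087t)
506000/216000 = e^((0.087 − 0.0315)t) → ln(2.34259) = 0.0555·t
t = 0.85126 / 0.0555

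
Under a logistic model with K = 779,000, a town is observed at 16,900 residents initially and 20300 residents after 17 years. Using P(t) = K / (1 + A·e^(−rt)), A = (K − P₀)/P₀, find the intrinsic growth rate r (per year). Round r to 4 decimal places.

r ≈ 0.0110 per year

A = (779000 − 16900)/16900 = 45.09467
20300 = 779000/(1 + 45.09467·e^(−r·17)) → e^(−17r) = (38.37438 − 1)/45.09467 = 0.828798
r = −ln(0.828798)/17 = 0.18778/17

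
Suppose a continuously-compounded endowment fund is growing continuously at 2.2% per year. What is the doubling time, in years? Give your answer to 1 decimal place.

doubling time ≈ 31.5 years

doubling time = ln(2) / |r| = 0.69315 / 0.022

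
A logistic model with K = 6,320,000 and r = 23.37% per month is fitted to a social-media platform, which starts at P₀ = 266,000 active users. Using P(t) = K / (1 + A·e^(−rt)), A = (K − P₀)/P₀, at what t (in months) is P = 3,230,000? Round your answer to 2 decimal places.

A = (6320000 − 266000)/266000 = 22.7594
3230000 = 6320000/(1 + 22.7594·e^(−0.2337t)) → 1 + 22.7594·e^(−0.2337t) = 1.95666
e^(−0.2337t) = 0.042033 → t = ln(23.79057)/0.2337 = 3.16929/0.2337

t ≈ 13.56 months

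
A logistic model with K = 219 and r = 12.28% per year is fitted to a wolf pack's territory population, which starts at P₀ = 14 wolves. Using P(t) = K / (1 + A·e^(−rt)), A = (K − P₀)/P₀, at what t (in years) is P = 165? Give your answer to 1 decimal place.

A = (219 − 14)/14 = 14.64286
165 = 219/(1 + 14.64286·e^(−0.1228t)) → 1 + 14.64286·e^(−0.1228t) = 1.32727
e^(−0.1228t) = 0.02235 → t = ln(44.74206)/0.1228 = 3.80091/0.1228

t ≈ 31.0 years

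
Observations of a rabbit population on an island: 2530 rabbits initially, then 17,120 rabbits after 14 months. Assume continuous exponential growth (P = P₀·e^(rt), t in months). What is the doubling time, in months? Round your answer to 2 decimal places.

r = ln(17120/2530) / 14 = ln(6.7668) / 14 ≈ 0.136573 per month
doubling time = ln 2 / |r| = 0.69315 / 0.136573

doubling time ≈ 5.08 months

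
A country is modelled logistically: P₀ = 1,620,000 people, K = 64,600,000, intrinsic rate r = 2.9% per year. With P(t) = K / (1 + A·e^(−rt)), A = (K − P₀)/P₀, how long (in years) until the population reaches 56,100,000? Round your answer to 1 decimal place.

A = (64600000 − 1620000)/1620000 = 38.87654
56100000 = 64600000/(1 + 38.87654·e^(−0.029t)) → 1 + 38.87654·e^(−0.029t) = 1.15152
e^(−0.029t) = 0.003897 → t = ln(256.58519)/0.029 = 5.54746/0.029

t ≈ 191.3 years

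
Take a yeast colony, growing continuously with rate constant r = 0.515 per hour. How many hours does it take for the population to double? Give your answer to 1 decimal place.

doubling time = ln(2) / |r| = 0.69315 / 0.515

doubling time ≈ 1.3 hours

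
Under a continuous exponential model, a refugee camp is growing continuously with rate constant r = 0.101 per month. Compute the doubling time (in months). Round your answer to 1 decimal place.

doubling time = ln(2) / |r| = 0.69315 / 0.101

doubling time ≈ 6.9 months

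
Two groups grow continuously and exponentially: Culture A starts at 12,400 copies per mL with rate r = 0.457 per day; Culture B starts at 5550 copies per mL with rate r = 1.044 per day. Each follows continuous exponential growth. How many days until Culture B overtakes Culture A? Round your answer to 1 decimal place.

t ≈ 1.4 days

12400·e^(0.457t) = 5550·e^(1.044t)
12400/5550 = e^((1.044 − 0.457)t) → ln(2.23423) = 0.587·t
t = 0.8039 / 0.587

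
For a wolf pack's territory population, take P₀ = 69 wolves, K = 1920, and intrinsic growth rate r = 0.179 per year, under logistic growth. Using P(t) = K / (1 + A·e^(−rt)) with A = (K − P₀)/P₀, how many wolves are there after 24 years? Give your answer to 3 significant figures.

≈ 1,410 wolves

A = (1920 − 69)/69 = 26.82609
P(24) = 1920 / (1 + 26.82609·e^(−0.179·24)) = 1920 / (1 + 26.82609·0.013623)
= 1920 / 1.36545 ≈ 1406.13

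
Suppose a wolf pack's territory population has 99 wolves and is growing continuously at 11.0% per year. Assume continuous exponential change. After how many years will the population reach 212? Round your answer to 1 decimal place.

212 = 99 · e^(0.11·t)
t = ln(212/99) / 0.11 = ln(2.14141) / 0.11 = 0.76147 / 0.11

t ≈ 6.9 years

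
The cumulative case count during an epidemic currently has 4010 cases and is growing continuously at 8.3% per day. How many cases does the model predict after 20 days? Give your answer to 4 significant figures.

P(20) = 4010 · e^(0.083·20) = 4010 · e^(1.66)
= 4010 · 5.25931 ≈ 21089.84

≈ 21,090 cases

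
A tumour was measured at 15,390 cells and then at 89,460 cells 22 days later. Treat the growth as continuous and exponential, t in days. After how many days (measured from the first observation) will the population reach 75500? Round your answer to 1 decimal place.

t ≈ 19.9 days

r = ln(89460/15390) / 22 ≈ 0.080003 per day
t = ln(75500/15390) / r = 1.59041 / 0.080003 ≈ 19.879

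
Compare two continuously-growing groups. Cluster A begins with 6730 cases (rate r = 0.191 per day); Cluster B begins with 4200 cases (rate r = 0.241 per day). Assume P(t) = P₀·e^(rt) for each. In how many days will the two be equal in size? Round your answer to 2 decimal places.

6730·e^(0.191t) = 4200·e^(0.241t)
6730/4200 = e^((0.241 − 0.191)t) → ln(1.60238) = 0.05·t
t = 0.47149 / 0.05

t ≈ 9.43 days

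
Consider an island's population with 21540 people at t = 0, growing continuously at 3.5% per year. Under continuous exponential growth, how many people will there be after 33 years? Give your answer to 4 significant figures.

P(33) = 21540 · e^(0.035·33) = 21540 · e^(1.155)
= 21540 · 3.17402 ≈ 68368.46

≈ 68,370 people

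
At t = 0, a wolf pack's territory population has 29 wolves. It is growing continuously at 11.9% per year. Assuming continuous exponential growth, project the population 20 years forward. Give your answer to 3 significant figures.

≈ 313 wolves

P(20) = 29 · e^(0.119·20) = 29 · e^(2.38)
= 29 · 10.8049 ≈ 313.34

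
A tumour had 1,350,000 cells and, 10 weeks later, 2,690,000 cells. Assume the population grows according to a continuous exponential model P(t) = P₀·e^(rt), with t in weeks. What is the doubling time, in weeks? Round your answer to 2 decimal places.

doubling time ≈ 10.05 weeks

r = ln(2690000/1350000) / 10 = ln(1.99259) / 10 ≈ 0.068944 per week
doubling time = ln 2 / |r| = 0.69315 / 0.068944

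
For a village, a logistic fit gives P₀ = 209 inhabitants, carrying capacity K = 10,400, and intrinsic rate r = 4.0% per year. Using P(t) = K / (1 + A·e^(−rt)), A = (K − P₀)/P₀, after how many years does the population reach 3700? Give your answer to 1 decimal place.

A = (10400 − 209)/209 = 48.76077
3700 = 10400/(1 + 48.76077·e^(−0.04t)) → 1 + 48.76077·e^(−0.04t) = 2.81081
e^(−0.04t) = 0.037137 → t = ln(26.92759)/0.04 = 3.29315/0.04

t ≈ 82.3 years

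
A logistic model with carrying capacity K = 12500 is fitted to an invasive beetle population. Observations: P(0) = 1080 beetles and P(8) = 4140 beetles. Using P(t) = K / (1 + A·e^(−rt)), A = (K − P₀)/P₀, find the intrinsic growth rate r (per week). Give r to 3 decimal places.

A = (12500 − 1080)/1080 = 10.57407
4140 = 12500/(1 + 10.57407·e^(−r·8)) → e^(−8r) = (3.01932 − 1)/10.57407 = 0.190969
r = −ln(0.190969)/8 = 1.65564/8

r ≈ 0.207 per week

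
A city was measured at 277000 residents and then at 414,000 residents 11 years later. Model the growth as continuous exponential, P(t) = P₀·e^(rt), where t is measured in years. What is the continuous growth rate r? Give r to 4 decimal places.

r ≈ 0.0365 per year

414000 = 277000 · e^(r·11)
e^(11r) = 414000/277000 = 1.49458
r = ln(1.49458) / 11 = 0.40185 / 11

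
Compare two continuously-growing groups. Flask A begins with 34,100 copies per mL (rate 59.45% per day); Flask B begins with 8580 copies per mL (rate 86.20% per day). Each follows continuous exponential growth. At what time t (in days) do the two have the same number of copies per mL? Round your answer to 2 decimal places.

34100·e^(0.5945t) = 8580·e^(0.862t)
34100/8580 = e^((0.862 − 0.5945)t) → ln(3.97436) = 0.2675·t
t = 1.37986 / 0.2675

t ≈ 5.16 days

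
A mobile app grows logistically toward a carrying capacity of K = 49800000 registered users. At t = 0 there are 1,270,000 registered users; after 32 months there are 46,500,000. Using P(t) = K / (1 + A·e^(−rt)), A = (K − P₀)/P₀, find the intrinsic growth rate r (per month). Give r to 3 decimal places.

A = (49800000 − 1270000)/1270000 = 38.2126
46500000 = 49800000/(1 + 38.2126·e^(−r·32)) → e^(−32r) = (1.07097 − 1)/38.2126 = 0.001857
r = −ln(0.001857)/32 = 6.2887/32

r ≈ 0.197 per month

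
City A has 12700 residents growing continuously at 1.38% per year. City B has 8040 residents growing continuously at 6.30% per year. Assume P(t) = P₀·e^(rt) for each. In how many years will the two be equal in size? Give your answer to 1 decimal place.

12700·e^(0.0138t) = 8040·e^(0.063t)
12700/8040 = e^((0.063 − 0.0138)t) → ln(1.5796) = 0.0492·t
t = 0.45717 / 0.0492

t ≈ 9.3 years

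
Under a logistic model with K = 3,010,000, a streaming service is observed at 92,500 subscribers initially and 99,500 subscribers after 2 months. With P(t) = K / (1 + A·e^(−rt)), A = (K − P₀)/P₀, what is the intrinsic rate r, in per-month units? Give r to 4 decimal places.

A = (3010000 − 92500)/92500 = 31.54054
99500 = 3010000/(1 + 31.54054·e^(−r·2)) → e^(−2r) = (30.25126 − 1)/31.54054 = 0.927418
r = −ln(0.927418)/2 = 0.07535/2

r ≈ 0.0377 per month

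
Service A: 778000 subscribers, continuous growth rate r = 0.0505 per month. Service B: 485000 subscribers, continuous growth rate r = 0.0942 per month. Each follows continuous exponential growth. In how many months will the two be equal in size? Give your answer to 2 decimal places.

t ≈ 10.81 months

778000·e^(0.0505t) = 485000·e^(0.0942t)
778000/485000 = e^((0.0942 − 0.0505)t) → ln(1.60412) = 0.0437·t
t = 0.47258 / 0.0437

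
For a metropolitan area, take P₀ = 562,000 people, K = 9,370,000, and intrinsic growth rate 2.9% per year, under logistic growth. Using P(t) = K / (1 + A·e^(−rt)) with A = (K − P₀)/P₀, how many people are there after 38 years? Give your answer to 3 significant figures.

A = (9370000 − 562000)/562000 = 15.6726
P(38) = 9370000 / (1 + 15.6726·e^(−0.029·38)) = 9370000 / (1 + 15.6726·0.332206)
= 9370000 / 6.20653 ≈ 1509699.99

≈ 1,510,000 people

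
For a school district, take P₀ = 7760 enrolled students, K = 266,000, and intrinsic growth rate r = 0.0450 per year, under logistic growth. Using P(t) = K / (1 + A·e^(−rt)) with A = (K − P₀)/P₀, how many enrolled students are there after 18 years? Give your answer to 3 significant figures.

A = (266000 − 7760)/7760 = 33.27835
P(18) = 266000 / (1 + 33.27835·e^(−0.045·18)) = 266000 / (1 + 33.27835·0.444858)
= 266000 / 15.80414 ≈ 16831.03

≈ 16,800 enrolled students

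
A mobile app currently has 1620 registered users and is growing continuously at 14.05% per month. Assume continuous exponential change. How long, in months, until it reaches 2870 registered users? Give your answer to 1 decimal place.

2870 = 1620 · e^(0.1405·t)
t = ln(2870/1620) / 0.1405 = ln(1.7716) / 0.1405 = 0.57189 / 0.1405

t ≈ 4.1 months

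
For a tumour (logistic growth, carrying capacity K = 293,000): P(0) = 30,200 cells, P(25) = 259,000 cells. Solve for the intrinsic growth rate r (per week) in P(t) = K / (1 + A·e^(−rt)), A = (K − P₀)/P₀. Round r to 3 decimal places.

r ≈ 0.168 per week

A = (293000 − 30200)/30200 = 8.70199
259000 = 293000/(1 + 8.70199·e^(−r·25)) → e^(−25r) = (1.13127 − 1)/8.70199 = 0.015086
r = −ln(0.015086)/25 = 4.19402/25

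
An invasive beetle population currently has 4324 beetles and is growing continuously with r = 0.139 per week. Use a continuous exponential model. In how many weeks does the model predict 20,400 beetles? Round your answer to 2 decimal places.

t ≈ 11.16 weeks

20400 = 4324 · e^(0.139·t)
t = ln(20400/4324) / 0.139 = ln(4.71785) / 0.139 = 1.55135 / 0.139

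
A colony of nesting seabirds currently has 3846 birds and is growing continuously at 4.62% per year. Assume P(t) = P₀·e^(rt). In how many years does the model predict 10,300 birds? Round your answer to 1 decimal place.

t ≈ 21.3 years

10300 = 3846 · e^(0.0462·t)
t = ln(10300/3846) / 0.0462 = ln(2.67811) / 0.0462 = 0.98511 / 0.0462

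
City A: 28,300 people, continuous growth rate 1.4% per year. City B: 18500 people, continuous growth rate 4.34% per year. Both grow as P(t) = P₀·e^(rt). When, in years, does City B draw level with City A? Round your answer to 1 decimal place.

t ≈ 14.5 years

28300·e^(0.014t) = 18500·e^(0.0434t)
28300/18500 = e^((0.0434 − 0.014)t) → ln(1.52973) = 0.0294·t
t = 0.42509 / 0.0294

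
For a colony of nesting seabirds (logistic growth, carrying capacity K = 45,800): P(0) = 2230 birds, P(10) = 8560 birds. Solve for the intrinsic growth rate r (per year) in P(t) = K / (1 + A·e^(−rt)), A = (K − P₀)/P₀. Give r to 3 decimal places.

A = (45800 − 2230)/2230 = 19.53812
8560 = 45800/(1 + 19.53812·e^(−r·10)) → e^(−10r) = (5.35047 − 1)/19.53812 = 0.222666
r = −ln(0.222666)/10 = 1.50208/10

r ≈ 0.150 per year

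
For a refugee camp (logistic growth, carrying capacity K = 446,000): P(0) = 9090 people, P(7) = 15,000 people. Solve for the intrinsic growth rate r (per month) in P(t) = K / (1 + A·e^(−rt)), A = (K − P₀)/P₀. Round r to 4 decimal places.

r ≈ 0.0735 per month

A = (446000 − 9090)/9090 = 48.06491
15000 = 446000/(1 + 48.06491·e^(−r·7)) → e^(−7r) = (29.73333 − 1)/48.06491 = 0.597803
r = −ln(0.597803)/7 = 0.51449/7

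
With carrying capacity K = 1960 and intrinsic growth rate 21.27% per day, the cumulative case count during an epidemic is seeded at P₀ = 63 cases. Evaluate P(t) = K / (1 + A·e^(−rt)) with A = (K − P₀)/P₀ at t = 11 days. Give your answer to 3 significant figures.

≈ 502 cases

A = (1960 − 63)/63 = 30.11111
P(11) = 1960 / (1 + 30.11111·e^(−0.2127·11)) = 1960 / (1 + 30.11111·0.096357)
= 1960 / 3.9014 ≈ 502.38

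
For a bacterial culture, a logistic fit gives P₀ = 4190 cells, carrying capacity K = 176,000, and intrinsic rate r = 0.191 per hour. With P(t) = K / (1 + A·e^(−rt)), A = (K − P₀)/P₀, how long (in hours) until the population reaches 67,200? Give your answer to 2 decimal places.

A = (176000 − 4190)/4190 = 41.00477
67200 = 176000/(1 + 41.00477·e^(−0.191t)) → 1 + 41.00477·e^(−0.191t) = 2.61905
e^(−0.191t) = 0.039484 → t = ln(25.32648)/0.191 = 3.23185/0.191

t ≈ 16.92 hours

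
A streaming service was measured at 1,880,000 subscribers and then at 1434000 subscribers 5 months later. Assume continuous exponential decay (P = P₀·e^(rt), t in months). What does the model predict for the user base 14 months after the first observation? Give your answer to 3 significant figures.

≈ 881,000 subscribers

r = ln(1434000/1880000) / 5 ≈ -0.054161 per month
P(14) = 1880000 · e^(-0.054161·14) = 1880000 · 0.46848 ≈ 880751.71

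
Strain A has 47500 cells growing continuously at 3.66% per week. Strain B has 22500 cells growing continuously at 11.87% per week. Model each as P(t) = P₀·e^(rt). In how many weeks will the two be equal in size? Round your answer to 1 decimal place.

47500·e^(0.0366t) = 22500·e^(0.1187t)
47500/22500 = e^((0.1187 − 0.0366)t) → ln(2.11111) = 0.0821·t
t = 0.74721 / 0.0821

t ≈ 9.1 weeks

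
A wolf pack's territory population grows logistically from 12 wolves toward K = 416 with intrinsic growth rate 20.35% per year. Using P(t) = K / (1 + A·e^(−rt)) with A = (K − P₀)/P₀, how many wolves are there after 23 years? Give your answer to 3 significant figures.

≈ 317 wolves

A = (416 − 12)/12 = 33.66667
P(23) = 416 / (1 + 33.66667·e^(−0.2035·23)) = 416 / (1 + 33.66667·0.009274)
= 416 / 1.31224 ≈ 317.02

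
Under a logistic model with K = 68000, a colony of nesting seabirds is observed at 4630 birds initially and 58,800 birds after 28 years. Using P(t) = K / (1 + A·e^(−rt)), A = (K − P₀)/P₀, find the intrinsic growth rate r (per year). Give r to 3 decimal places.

r ≈ 0.160 per year

A = (68000 − 4630)/4630 = 13.68683
58800 = 68000/(1 + 13.68683·e^(−r·28)) → e^(−28r) = (1.15646 − 1)/13.68683 = 0.011432
r = −ln(0.011432)/28 = 4.47137/28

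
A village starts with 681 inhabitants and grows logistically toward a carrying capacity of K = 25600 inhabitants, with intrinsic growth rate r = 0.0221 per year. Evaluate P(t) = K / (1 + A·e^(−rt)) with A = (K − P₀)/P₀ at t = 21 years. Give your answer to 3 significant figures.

A = (25600 − 681)/681 = 36.59178
P(21) = 25600 / (1 + 36.59178·e^(−0.0221·21)) = 25600 / (1 + 36.59178·0.628701)
= 25600 / 24.00528 ≈ 1066.43

≈ 1,070 inhabitants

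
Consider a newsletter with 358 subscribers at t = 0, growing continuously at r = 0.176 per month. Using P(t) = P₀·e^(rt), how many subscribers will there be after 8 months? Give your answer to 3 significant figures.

P(8) = 358 · e^(0.176·8) = 358 · e^(1.408)
= 358 · 4.08777 ≈ 1463.42

≈ 1,460 subscribers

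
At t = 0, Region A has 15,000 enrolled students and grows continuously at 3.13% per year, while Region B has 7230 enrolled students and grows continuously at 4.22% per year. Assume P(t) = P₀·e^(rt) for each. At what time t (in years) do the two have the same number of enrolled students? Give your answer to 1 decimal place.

15000·e^(0.0313t) = 7230·e^(0.0422t)
15000/7230 = e^((0.0422 − 0.0313)t) → ln(2.07469) = 0.0109·t
t = 0.72981 / 0.0109

t ≈ 67.0 years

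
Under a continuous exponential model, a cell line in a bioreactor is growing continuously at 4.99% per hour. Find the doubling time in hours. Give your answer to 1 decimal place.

doubling time = ln(2) / |r| = 0.69315 / 0.0499

doubling time ≈ 13.9 hours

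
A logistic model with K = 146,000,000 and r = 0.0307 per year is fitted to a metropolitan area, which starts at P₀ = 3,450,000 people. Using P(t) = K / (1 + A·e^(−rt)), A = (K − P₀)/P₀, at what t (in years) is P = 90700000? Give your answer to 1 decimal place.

A = (146000000 − 3450000)/3450000 = 41.31884
90700000 = 146000000/(1 + 41.31884·e^(−0.0307t)) → 1 + 41.31884·e^(−0.0307t) = 1.6097
e^(−0.0307t) = 0.014756 → t = ln(67.76888)/0.0307 = 4.2161/0.0307

t ≈ 137.3 years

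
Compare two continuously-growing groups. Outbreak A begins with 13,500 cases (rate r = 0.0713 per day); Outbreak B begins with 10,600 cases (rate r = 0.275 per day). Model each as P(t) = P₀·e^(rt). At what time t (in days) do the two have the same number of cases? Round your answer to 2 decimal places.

t ≈ 1.19 days

13500·e^(0.0713t) = 10600·e^(0.275t)
13500/10600 = e^((0.275 − 0.0713)t) → ln(1.27358) = 0.2037·t
t = 0.24184 / 0.2037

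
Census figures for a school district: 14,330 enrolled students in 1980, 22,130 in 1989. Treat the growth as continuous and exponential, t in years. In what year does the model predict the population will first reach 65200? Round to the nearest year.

r = ln(22130/14330) / 9 = 0.43458/9 ≈ 0.048287 per year
t = ln(65200/14330) / r = 1.5151/0.048287 ≈ 31.38 years after 1980

year 2011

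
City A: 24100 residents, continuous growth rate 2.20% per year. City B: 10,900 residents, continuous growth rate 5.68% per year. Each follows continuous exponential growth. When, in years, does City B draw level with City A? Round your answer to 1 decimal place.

24100·e^(0.022t) = 10900·e^(0.0568t)
24100/10900 = e^((0.0568 − 0.022)t) → ln(2.21101) = 0.0348·t
t = 0.79345 / 0.0348

t ≈ 22.8 years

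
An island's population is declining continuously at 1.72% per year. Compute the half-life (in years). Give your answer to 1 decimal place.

half-life ≈ 40.3 years

half-life = ln(2) / |r| = 0.69315 / 0.0172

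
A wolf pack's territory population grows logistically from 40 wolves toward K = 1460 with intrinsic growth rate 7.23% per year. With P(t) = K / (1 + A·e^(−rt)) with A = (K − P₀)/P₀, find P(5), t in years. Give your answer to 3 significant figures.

A = (1460 − 40)/40 = 35.5
P(5) = 1460 / (1 + 35.5·e^(−0.0723·5)) = 1460 / (1 + 35.5·0.696631)
= 1460 / 25.73039 ≈ 56.74

≈ 56.7 wolves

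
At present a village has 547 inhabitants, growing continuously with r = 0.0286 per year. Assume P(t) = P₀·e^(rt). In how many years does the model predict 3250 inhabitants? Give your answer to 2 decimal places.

t ≈ 62.31 years

3250 = 547 · e^(0.0286·t)
t = ln(3250/547) / 0.0286 = ln(5.9415) / 0.0286 = 1.78196 / 0.0286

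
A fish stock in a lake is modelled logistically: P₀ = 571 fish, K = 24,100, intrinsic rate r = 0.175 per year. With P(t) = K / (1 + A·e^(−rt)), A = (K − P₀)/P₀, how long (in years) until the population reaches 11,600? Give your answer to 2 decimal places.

A = (24100 − 571)/571 = 41.20665
11600 = 24100/(1 + 41.20665·e^(−0.175t)) → 1 + 41.20665·e^(−0.175t) = 2.07759
e^(−0.175t) = 0.026151 → t = ln(38.23978)/0.175 = 3.64388/0.175

t ≈ 20.82 years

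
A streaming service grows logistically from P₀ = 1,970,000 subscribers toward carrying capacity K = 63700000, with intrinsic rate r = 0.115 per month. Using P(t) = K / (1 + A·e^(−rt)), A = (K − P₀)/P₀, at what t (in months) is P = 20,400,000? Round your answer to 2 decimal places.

t ≈ 23.41 months

A = (63700000 − 1970000)/1970000 = 31.33503
20400000 = 63700000/(1 + 31.33503·e^(−0.115t)) → 1 + 31.33503·e^(−0.115t) = 3.12255
e^(−0.115t) = 0.067737 → t = ln(14.76292)/0.115 = 2.69212/0.115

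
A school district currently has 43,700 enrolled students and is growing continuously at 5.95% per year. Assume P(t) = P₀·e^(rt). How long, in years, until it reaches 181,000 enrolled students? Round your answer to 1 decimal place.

t ≈ 23.9 years

181000 = 43700 · e^(0.0595·t)
t = ln(181000/43700) / 0.0595 = ln(4.14188) / 0.0595 = 1.42115 / 0.0595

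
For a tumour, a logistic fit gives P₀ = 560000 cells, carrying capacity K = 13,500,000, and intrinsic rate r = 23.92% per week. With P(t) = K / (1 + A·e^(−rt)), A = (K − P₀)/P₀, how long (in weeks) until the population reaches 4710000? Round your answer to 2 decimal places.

A = (13500000 − 560000)/560000 = 23.10714
4710000 = 13500000/(1 + 23.10714·e^(−0.2392t)) → 1 + 23.10714·e^(−0.2392t) = 2.86624
e^(−0.2392t) = 0.080765 → t = ln(12.38164)/0.2392 = 2.51621/0.2392

t ≈ 10.52 weeks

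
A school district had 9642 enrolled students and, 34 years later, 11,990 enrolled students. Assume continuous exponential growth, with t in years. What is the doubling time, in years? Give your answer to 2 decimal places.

r = ln(11990/9642) / 34 = ln(1.24352) / 34 ≈ 0.00641 per year
doubling time = ln 2 / |r| = 0.69315 / 0.00641

doubling time ≈ 108.13 years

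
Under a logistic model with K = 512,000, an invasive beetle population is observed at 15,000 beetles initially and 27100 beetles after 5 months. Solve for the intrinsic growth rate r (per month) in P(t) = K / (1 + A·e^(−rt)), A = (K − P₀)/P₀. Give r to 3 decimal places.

A = (512000 − 15000)/15000 = 33.13333
27100 = 512000/(1 + 33.13333·e^(−r·5)) → e^(−5r) = (18.89299 − 1)/33.13333 = 0.54003
r = −ln(0.54003)/5 = 0.61613/5

r ≈ 0.123 per month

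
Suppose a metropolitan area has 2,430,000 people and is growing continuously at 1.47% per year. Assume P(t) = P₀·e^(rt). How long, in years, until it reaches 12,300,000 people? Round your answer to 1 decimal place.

12300000 = 2430000 · e^(0.0147·t)
t = ln(12300000/2430000) / 0.0147 = ln(5.06173) / 0.0147 = 1.62171 / 0.0147

t ≈ 110.3 years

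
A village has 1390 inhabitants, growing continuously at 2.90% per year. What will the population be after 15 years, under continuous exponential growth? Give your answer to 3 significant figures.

P(15) = 1390 · e^(0.029·15) = 1390 · e^(0.435)
= 1390 · 1.54496 ≈ 2147.5

≈ 2,150 inhabitants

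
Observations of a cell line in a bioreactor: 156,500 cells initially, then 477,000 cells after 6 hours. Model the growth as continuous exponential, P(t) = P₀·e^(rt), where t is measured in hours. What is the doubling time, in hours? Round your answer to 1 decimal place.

r = ln(477000/156500) / 6 = ln(3.04792) / 6 ≈ 0.185743 per hour
doubling time = ln 2 / |r| = 0.69315 / 0.185743

doubling time ≈ 3.7 hours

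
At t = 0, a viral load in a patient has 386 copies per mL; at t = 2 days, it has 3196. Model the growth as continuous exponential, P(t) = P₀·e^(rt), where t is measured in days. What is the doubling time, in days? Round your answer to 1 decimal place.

doubling time ≈ 0.7 days

r = ln(3196/386) / 2 = ln(8.27979) / 2 ≈ 1.056909 per day
doubling time = ln 2 / |r| = 0.69315 / 1.056909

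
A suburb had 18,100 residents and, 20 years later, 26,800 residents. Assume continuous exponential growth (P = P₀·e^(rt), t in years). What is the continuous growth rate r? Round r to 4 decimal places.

r ≈ 0.0196 per year

26800 = 18100 · e^(r·20)
e^(20r) = 26800/18100 = 1.48066
r = ln(1.48066) / 20 = 0.39249 / 20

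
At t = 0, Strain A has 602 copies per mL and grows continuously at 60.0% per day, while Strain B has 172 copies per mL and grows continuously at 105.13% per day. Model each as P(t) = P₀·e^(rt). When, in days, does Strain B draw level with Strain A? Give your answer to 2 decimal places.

602·e^(0.6t) = 172·e^(1.0513t)
602/172 = e^((1.0513 − 0.6)t) → ln(3.5) = 0.4513·t
t = 1.25276 / 0.4513

t ≈ 2.78 days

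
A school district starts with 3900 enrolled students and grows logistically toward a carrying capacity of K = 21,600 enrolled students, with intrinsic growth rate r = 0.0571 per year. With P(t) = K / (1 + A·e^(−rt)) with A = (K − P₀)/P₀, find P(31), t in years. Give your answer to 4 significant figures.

A = (21600 − 3900)/3900 = 4.53846
P(31) = 21600 / (1 + 4.53846·e^(−0.0571·31)) = 21600 / (1 + 4.53846·0.170316)
= 21600 / 1.77297 ≈ 12182.93

≈ 12,180 enrolled students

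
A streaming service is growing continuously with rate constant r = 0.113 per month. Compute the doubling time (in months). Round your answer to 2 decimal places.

doubling time = ln(2) / |r| = 0.69315 / 0.113

doubling time ≈ 6.13 months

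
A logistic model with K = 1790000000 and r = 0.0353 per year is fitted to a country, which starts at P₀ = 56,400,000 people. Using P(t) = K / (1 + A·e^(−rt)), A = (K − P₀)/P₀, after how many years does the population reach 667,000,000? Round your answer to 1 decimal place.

A = (1790000000 − 56400000)/56400000 = 30.73759
667000000 = 1790000000/(1 + 30.73759·e^(−0.0353t)) → 1 + 30.73759·e^(−0.0353t) = 2.68366
e^(−0.0353t) = 0.054775 → t = ln(18.25643)/0.0353 = 2.90452/0.0353

t ≈ 82.3 years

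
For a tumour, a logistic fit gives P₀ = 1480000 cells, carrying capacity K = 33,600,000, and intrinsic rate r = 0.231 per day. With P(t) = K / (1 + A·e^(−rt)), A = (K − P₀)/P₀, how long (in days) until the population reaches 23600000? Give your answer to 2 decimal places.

A = (33600000 − 1480000)/1480000 = 21.7027
23600000 = 33600000/(1 + 21.7027·e^(−0.231t)) → 1 + 21.7027·e^(−0.231t) = 1.42373
e^(−0.231t) = 0.019524 → t = ln(51.21838)/0.231 = 3.9361/0.231

t ≈ 17.04 days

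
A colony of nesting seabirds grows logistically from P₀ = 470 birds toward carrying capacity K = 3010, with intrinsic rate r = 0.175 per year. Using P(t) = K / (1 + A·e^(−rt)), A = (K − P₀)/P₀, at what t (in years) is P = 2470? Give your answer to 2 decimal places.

t ≈ 18.33 years

A = (3010 − 470)/470 = 5.40426
2470 = 3010/(1 + 5.40426·e^(−0.175t)) → 1 + 5.40426·e^(−0.175t) = 1.21862
e^(−0.175t) = 0.040454 → t = ln(24.71946)/0.175 = 3.20759/0.175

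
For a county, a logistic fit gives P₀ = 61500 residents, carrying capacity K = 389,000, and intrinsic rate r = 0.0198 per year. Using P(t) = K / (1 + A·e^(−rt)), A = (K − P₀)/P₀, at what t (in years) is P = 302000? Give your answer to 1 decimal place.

t ≈ 147.3 years

A = (389000 − 61500)/61500 = 5.3252
302000 = 389000/(1 + 5.3252·e^(−0.0198t)) → 1 + 5.3252·e^(−0.0198t) = 1.28808
e^(−0.0198t) = 0.054097 → t = ln(18.48519)/0.0198 = 2.91697/0.0198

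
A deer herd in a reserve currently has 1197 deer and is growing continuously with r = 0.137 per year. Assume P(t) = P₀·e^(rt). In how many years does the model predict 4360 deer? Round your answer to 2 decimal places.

t ≈ 9.44 years

4360 = 1197 · e^(0.137·t)
t = ln(4360/1197) / 0.137 = ln(3.64244) / 0.137 = 1.29265 / 0.137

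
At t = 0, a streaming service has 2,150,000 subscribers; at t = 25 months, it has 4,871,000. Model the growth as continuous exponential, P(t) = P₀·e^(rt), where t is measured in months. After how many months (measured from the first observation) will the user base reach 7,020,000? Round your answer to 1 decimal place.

t ≈ 36.2 months

r = ln(4871000/2150000) / 25 ≈ 0.032713 per month
t = ln(7020000/2150000) / r = 1.1833 / 0.032713 ≈ 36.172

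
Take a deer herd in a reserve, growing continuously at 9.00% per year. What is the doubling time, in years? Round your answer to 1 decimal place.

doubling time = ln(2) / |r| = 0.69315 / 0.09

doubling time ≈ 7.7 years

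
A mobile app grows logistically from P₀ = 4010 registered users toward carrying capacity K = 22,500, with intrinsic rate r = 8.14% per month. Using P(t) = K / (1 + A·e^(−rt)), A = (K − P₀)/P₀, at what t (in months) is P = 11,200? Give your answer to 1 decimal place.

t ≈ 18.7 months

A = (22500 − 4010)/4010 = 4.61097
11200 = 22500/(1 + 4.61097·e^(−0.0814t)) → 1 + 4.61097·e^(−0.0814t) = 2.00893
e^(−0.0814t) = 0.21881 → t = ln(4.57017)/0.0814 = 1.51955/0.0814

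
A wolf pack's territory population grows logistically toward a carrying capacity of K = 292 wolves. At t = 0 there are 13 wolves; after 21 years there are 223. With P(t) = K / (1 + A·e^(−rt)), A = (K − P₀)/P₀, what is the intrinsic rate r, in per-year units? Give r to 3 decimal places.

r ≈ 0.202 per year

A = (292 − 13)/13 = 21.46154
223 = 292/(1 + 21.46154·e^(−r·21)) → e^(−21r) = (1.30942 − 1)/21.46154 = 0.014417
r = −ln(0.014417)/21 = 4.23933/21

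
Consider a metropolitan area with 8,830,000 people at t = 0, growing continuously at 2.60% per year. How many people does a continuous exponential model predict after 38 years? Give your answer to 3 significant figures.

≈ 23,700,000 people

P(38) = 8830000 · e^(0.026·38) = 8830000 · e^(0.988)
= 8830000 · 2.68586 ≈ 23716120.69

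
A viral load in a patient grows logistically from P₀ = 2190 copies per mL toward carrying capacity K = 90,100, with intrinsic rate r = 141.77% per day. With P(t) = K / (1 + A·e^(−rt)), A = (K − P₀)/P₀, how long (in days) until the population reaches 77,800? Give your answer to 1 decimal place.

t ≈ 3.9 days

A = (90100 − 2190)/2190 = 40.14155
77800 = 90100/(1 + 40.14155·e^(−1.4177t)) → 1 + 40.14155·e^(−1.4177t) = 1.1581
e^(−1.4177t) = 0.003939 → t = ln(253.90348)/1.4177 = 5.53695/1.4177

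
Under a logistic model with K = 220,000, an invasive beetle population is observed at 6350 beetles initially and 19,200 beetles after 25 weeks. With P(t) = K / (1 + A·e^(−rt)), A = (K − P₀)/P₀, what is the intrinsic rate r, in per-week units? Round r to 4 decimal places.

r ≈ 0.0467 per week

A = (220000 − 6350)/6350 = 33.64567
19200 = 220000/(1 + 33.64567·e^(−r·25)) → e^(−25r) = (11.45833 − 1)/33.64567 = 0.310837
r = −ln(0.310837)/25 = 1.16849/25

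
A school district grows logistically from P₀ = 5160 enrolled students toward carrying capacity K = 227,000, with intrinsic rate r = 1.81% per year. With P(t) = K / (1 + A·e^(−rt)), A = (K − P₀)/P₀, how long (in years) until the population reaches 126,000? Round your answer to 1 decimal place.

t ≈ 220.0 years

A = (227000 − 5160)/5160 = 42.99225
126000 = 227000/(1 + 42.99225·e^(−0.0181t)) → 1 + 42.99225·e^(−0.0181t) = 1.80159
e^(−0.0181t) = 0.018645 → t = ln(53.63389)/0.0181 = 3.98218/0.0181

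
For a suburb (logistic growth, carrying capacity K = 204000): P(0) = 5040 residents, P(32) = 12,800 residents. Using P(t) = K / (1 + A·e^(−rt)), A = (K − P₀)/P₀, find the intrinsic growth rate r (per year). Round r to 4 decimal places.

r ≈ 0.0304 per year

A = (204000 − 5040)/5040 = 39.47619
12800 = 204000/(1 + 39.47619·e^(−r·32)) → e^(−32r) = (15.9375 − 1)/39.47619 = 0.378393
r = −ln(0.378393)/32 = 0.97182/32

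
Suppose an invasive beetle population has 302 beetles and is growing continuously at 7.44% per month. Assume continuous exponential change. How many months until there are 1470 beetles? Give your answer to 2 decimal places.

1470 = 302 · e^(0.0744·t)
t = ln(1470/302) / 0.0744 = ln(4.86755) / 0.0744 = 1.58259 / 0.0744

t ≈ 21.27 months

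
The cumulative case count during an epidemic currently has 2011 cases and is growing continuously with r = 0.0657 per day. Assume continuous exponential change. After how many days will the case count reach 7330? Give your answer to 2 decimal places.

7330 = 2011 · e^(0.0657·t)
t = ln(7330/2011) / 0.0657 = ln(3.64495) / 0.0657 = 1.29334 / 0.0657

t ≈ 19.69 days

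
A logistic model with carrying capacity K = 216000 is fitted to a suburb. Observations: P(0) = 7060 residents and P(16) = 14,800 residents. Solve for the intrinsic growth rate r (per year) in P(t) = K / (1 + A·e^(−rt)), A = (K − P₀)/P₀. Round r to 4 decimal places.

r ≈ 0.0486 per year

A = (216000 − 7060)/7060 = 29.5949
14800 = 216000/(1 + 29.5949·e^(−r·16)) → e^(−16r) = (14.59459 − 1)/29.5949 = 0.459356
r = −ln(0.459356)/16 = 0.77793/16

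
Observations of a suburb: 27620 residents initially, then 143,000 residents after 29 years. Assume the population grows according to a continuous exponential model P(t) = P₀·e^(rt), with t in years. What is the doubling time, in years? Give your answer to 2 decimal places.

doubling time ≈ 12.22 years

r = ln(143000/27620) / 29 = ln(5.17741) / 29 ≈ 0.0567 per year
doubling time = ln 2 / |r| = 0.69315 / 0.0567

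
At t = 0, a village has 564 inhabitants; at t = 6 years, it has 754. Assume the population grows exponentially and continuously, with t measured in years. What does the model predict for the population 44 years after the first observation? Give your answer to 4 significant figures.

≈ 4,742 inhabitants

r = ln(754/564) / 6 ≈ 0.04839 per year
P(44) = 564 · e^(0.04839·44) = 564 · 8.40769 ≈ 4741.93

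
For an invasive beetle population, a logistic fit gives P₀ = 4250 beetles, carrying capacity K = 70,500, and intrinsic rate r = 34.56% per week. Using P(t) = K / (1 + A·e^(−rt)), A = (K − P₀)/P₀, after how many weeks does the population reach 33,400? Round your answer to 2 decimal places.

t ≈ 7.64 weeks

A = (70500 − 4250)/4250 = 15.58824
33400 = 70500/(1 + 15.58824·e^(−0.3456t)) → 1 + 15.58824·e^(−0.3456t) = 2.11078
e^(−0.3456t) = 0.071257 → t = ln(14.03361)/0.3456 = 2.64146/0.3456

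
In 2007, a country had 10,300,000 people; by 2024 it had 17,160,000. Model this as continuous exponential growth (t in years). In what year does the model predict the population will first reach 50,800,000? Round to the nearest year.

r = ln(17160000/10300000) / 17 = 0.51044/17 ≈ 0.030026 per year
t = ln(50800000/10300000) / r = 1.59575/0.030026 ≈ 53.15 years after 2007

year 2060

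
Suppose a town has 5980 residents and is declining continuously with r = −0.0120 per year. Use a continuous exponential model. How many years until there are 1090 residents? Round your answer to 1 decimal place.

1090 = 5980 · e^(-0.012·t)
t = ln(1090/5980) / -0.012 = ln(0.18227) / -0.012 = -1.70224 / -0.012

t ≈ 141.9 years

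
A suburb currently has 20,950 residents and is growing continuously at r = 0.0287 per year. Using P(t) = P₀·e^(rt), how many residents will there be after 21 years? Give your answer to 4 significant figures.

P(21) = 20950 · e^(0.0287·21) = 20950 · e^(0.6027)
= 20950 · 1.82705 ≈ 38276.6

≈ 38,280 residents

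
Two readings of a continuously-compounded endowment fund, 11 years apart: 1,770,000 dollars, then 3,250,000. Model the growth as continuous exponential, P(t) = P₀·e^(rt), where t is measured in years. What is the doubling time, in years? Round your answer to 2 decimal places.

r = ln(3250000/1770000) / 11 = ln(1.83616) / 11 ≈ 0.055243 per year
doubling time = ln 2 / |r| = 0.69315 / 0.055243

doubling time ≈ 12.55 years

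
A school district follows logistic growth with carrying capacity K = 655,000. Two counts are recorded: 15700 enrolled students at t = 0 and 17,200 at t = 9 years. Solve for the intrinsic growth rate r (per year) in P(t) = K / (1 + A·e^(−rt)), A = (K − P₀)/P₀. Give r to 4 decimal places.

r ≈ 0.0104 per year

A = (655000 − 15700)/15700 = 40.71975
17200 = 655000/(1 + 40.71975·e^(−r·9)) → e^(−9r) = (38.0814 − 1)/40.71975 = 0.910649
r = −ln(0.910649)/9 = 0.0936/9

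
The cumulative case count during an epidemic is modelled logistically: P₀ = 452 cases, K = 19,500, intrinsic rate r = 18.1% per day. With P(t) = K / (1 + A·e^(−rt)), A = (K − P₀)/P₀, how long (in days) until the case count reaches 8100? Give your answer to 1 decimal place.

A = (19500 − 452)/452 = 42.14159
8100 = 19500/(1 + 42.14159·e^(−0.181t)) → 1 + 42.14159·e^(−0.181t) = 2.40741
e^(−0.181t) = 0.033397 → t = ln(29.94271)/0.181 = 3.39929/0.181

t ≈ 18.8 days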